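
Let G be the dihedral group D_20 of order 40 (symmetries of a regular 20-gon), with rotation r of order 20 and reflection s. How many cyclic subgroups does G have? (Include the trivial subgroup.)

A cyclic subgroup of order d is generated by each of its φ(d) elements of order d, so the cyclic subgroups of order d number (#elements of order d)/φ(d).
Cyclic subgroups by order — order 1: 1; order 2: 21; order 4: 1; order 5: 1; order 10: 1; order 20: 1.
Total: 26.

26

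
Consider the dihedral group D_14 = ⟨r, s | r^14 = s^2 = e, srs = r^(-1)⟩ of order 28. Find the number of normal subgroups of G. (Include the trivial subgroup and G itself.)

7

G has 28 subgroups. Checking conjugation-invariance by order — order 1: 1/1 normal; order 2: 1/15 normal; order 4: 0/7 normal; order 7: 1/1 normal; order 14: 3/3 normal; order 28: 1/1 normal.
Total normal subgroups: 7.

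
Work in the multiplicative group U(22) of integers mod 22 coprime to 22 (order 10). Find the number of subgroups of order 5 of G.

|G| = 10 and 5 | 10, so subgroups of order 5 are possible by Lagrange.
The subgroups of order 5 are: {1, 3, 5, 9, 15}.
So G has 1 subgroup of order 5.

1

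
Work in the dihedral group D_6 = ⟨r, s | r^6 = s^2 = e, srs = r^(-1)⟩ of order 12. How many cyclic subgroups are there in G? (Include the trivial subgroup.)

10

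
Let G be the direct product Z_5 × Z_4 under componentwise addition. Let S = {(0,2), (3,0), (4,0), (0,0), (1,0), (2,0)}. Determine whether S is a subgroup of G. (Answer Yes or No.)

No

|S| = 6 does not divide |G| = 20, so by Lagrange S is not a subgroup.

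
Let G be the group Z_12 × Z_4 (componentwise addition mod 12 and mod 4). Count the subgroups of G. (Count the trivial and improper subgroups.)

30

|G| = 48, so by Lagrange every subgroup order divides 48. Divisors: 1, 2, 3, 4, 6, 8, 12, 16, 24, 48.
Subgroups by order — order 1: 1; order 2: 3; order 3: 1; order 4: 7; order 6: 3; order 8: 3; order 12: 7; order 16: 1; order 24: 3; order 48: 1.
Total: 1 + 3 + 1 + 7 + 3 + 3 + 7 + 1 + 3 + 1 = 30.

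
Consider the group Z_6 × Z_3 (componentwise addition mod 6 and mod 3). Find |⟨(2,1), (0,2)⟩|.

|⟨(2,1)⟩| = 3 and |⟨(0,2)⟩| = 3, so |H| is a multiple of lcm(3, 3) = 3 and divides |G| = 18.
Closing under the operation: H = {(0,0), (0,1), (0,2), (2,0), (2,1), (2,2), (4,0), (4,1), (4,2)}, so |H| = 9.

9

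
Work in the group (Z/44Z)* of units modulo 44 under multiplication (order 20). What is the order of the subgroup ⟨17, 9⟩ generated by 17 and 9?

10

|⟨17⟩| = 10 and |⟨9⟩| = 5, so |H| is a multiple of lcm(10, 5) = 10 and divides |G| = 20.
Closing under the operation: H = {1, 5, 9, 13, 17, 21, 25, 29, 37, 41}, so |H| = 10.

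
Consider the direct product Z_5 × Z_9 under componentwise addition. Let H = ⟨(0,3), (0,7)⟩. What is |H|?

9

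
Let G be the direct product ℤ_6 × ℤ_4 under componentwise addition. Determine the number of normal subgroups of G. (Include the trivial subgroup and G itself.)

16

G is abelian, so every subgroup is normal.
G has 16 subgroups in total, hence 16 normal subgroups.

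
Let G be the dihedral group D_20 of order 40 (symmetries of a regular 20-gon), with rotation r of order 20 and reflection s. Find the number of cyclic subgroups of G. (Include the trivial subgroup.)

A cyclic subgroup of order d is generated by each of its φ(d) elements of order d, so the cyclic subgroups of order d number (#elements of order d)/φ(d).
Cyclic subgroups by order — order 1: 1; order 2: 21; order 4: 1; order 5: 1; order 10: 1; order 20: 1.
Total: 26.

26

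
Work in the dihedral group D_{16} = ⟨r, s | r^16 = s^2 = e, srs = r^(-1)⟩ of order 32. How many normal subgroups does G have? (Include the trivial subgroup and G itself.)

8

G has 36 subgroups. Checking conjugation-invariance by order — order 1: 1/1 normal; order 2: 1/17 normal; order 4: 1/9 normal; order 8: 1/5 normal; order 16: 3/3 normal; order 32: 1/1 normal.
Total normal subgroups: 8.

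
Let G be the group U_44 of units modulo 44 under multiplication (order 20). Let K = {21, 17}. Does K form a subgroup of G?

The identity 1 ∉ K, so K is not a subgroup.

No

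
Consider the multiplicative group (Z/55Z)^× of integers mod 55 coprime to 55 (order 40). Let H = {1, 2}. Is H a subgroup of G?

No

2 ∈ H but its inverse 28 ∉ H, so H is not a subgroup.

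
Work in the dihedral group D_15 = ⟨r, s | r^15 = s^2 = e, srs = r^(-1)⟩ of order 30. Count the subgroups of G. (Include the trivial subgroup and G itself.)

28

|G| = 30, so by Lagrange every subgroup order divides 30. Divisors: 1, 2, 3, 5, 6, 10, 15, 30.
Subgroups by order — order 1: 1; order 2: 15; order 3: 1; order 5: 1; order 6: 5; order 10: 3; order 15: 1; order 30: 1.
Total: 1 + 15 + 1 + 1 + 5 + 3 + 1 + 1 = 28.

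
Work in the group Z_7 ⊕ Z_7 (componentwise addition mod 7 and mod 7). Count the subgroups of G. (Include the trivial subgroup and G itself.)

|G| = 49, so by Lagrange every subgroup order divides 49. Divisors: 1, 7, 49.
Subgroups by order — order 1: 1; order 7: 8; order 49: 1.
Total: 1 + 8 + 1 = 10.

10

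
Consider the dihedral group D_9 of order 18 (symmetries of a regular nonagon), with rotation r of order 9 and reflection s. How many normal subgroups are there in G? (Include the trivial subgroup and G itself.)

4

G has 16 subgroups. Checking conjugation-invariance by order — order 1: 1/1 normal; order 2: 0/9 normal; order 3: 1/1 normal; order 6: 0/3 normal; order 9: 1/1 normal; order 18: 1/1 normal.
Total normal subgroups: 4.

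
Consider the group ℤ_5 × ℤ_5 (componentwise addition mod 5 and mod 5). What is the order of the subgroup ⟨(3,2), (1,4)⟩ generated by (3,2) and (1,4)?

|⟨(3,2)⟩| = 5 and |⟨(1,4)⟩| = 5, so |H| is a multiple of lcm(5, 5) = 5 and divides |G| = 25.
Closing under the operation: H = {(0,0), (1,4), (2,3), (3,2), (4,1)}, so |H| = 5.

5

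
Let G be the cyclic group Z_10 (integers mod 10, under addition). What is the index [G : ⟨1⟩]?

1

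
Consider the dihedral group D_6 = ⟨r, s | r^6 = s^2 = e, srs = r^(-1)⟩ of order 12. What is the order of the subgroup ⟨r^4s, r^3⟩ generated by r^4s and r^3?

4

|⟨r^4s⟩| = 2 and |⟨r^3⟩| = 2, so |H| is a multiple of lcm(2, 2) = 2 and divides |G| = 12.
Closing under the operation: H = {e, r^3, rs, r^4s}, so |H| = 4.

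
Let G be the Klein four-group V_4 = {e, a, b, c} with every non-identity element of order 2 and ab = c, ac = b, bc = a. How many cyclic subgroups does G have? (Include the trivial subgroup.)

4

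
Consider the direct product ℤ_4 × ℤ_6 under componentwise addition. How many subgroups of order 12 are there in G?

3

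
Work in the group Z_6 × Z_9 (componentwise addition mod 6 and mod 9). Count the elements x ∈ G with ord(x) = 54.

An element (a,b) has order lcm(ord(a), ord(b)); count pairs with lcm equal to 54.
Enumerating gives 0 such elements.

0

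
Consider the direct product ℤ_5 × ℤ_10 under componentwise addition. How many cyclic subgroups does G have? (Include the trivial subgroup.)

Each element a generates a cyclic subgroup ⟨a⟩; distinct elements may generate the same one (a cyclic group of order d has φ(d) generators).
Cyclic subgroups by order — order 1: 1; order 2: 1; order 5: 6; order 10: 6.
Total: 14.

14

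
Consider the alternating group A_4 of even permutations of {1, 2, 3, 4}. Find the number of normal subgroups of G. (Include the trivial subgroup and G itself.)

3

G has 10 subgroups. Checking conjugation-invariance by order — order 1: 1/1 normal; order 2: 0/3 normal; order 3: 0/4 normal; order 4: 1/1 normal; order 12: 1/1 normal.
Total normal subgroups: 3.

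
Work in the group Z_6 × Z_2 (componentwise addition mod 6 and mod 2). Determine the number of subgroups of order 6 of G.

3

|G| = 12 and 6 | 12, so subgroups of order 6 are possible by Lagrange.
The subgroups of order 6 are: {(0,0), (0,1), (2,0), (2,1), (4,0), (4,1)}; {(0,0), (1,0), (2,0), (3,0), (4,0), (5,0)}; {(0,0), (1,1), (2,0), (3,1), (4,0), (5,1)}.
So G has 3 subgroups of order 6.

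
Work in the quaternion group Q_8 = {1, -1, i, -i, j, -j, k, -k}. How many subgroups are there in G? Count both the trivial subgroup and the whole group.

6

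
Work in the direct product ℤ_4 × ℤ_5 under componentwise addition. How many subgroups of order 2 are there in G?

1

|G| = 20 and 2 | 20, so subgroups of order 2 are possible by Lagrange.
The subgroups of order 2 are: {(0,0), (2,0)}.
So G has 1 subgroup of order 2.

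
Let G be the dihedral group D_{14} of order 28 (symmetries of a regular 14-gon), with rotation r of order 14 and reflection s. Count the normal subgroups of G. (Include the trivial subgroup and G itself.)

G has 28 subgroups. Checking conjugation-invariance by order — order 1: 1/1 normal; order 2: 1/15 normal; order 4: 0/7 normal; order 7: 1/1 normal; order 14: 3/3 normal; order 28: 1/1 normal.
Total normal subgroups: 7.

7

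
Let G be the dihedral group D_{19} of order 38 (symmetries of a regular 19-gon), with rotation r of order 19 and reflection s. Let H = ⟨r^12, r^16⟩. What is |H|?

|⟨r^12⟩| = 19 and |⟨r^16⟩| = 19, so |H| is a multiple of lcm(19, 19) = 19 and divides |G| = 38.
Closing under the operation: H = {e, r, r^2, r^3, r^4, r^5, r^6, r^7, r^8, r^9, r^10, r^11, r^12, r^13, r^14, r^15, r^16, r^17, r^18}, so |H| = 19.

19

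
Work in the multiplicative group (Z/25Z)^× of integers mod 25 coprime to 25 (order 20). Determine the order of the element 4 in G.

Compute successive powers of 4 mod 25: 4, 16, 14, 6, 24, 21, 9, 11, …; 4^10 ≡ 1 (mod 25).
So |⟨4⟩| = 10.

10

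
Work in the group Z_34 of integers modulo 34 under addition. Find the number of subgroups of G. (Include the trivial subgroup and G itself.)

4

A cyclic group of order 34 has exactly one subgroup for each divisor of 34.
Divisors of 34: 1, 2, 17, 34.
So Z_34 has 4 subgroups.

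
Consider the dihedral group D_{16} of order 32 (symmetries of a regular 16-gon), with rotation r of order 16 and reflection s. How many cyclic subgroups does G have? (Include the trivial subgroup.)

21

A cyclic subgroup of order d is generated by each of its φ(d) elements of order d, so the cyclic subgroups of order d number (#elements of order d)/φ(d).
Cyclic subgroups by order — order 1: 1; order 2: 17; order 4: 1; order 8: 1; order 16: 1.
Total: 21.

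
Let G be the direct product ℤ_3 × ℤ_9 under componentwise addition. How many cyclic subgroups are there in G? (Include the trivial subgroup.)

A cyclic subgroup of order d is generated by each of its φ(d) elements of order d, so the cyclic subgroups of order d number (#elements of order d)/φ(d).
Cyclic subgroups by order — order 1: 1; order 3: 4; order 9: 3.
Total: 8.

8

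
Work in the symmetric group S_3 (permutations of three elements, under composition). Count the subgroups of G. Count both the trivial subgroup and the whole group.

|G| = 6, so by Lagrange every subgroup order divides 6. Divisors: 1, 2, 3, 6.
Subgroups by order — order 1: 1; order 2: 3; order 3: 1; order 6: 1.
Total: 1 + 3 + 1 + 1 = 6.

6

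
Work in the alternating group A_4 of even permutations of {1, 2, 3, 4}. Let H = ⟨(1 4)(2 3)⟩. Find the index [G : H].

6

|⟨(1 4)(2 3)⟩| = 2 and |G| = 12.
By Lagrange, [G : H] = |G|/|H| = 12/2 = 6.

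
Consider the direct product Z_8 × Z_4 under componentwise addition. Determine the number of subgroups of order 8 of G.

7

|G| = 32 and 8 | 32, so subgroups of order 8 are possible by Lagrange.
The subgroups of order 8 are: {(0,0), (0,1), (0,2), (0,3), (4,0), (4,1), (4,2), (4,3)}; {(0,0), (0,2), (2,0), (2,2), (4,0), (4,2), (6,0), (6,2)}; {(0,0), (0,2), (2,1), (2,3), (4,0), (4,2), (6,1), (6,3)}; {(0,0), (1,0), (2,0), (3,0), (4,0), (5,0), (6,0), (7,0)}; … (7 in all).
So G has 7 subgroups of order 8.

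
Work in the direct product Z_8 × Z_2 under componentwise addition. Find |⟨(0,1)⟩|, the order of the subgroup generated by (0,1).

The order of (0,1) in Z_8 × Z_2 is lcm(ord(0) in Z_8, ord(1) in Z_2).
ord(0) = 1 and ord(1) = 2, so |⟨(0,1)⟩| = lcm(1, 2) = 2.

2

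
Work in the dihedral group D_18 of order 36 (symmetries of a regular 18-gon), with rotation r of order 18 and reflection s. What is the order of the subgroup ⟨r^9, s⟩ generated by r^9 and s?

4

|⟨r^9⟩| = 2 and |⟨s⟩| = 2, so |H| is a multiple of lcm(2, 2) = 2 and divides |G| = 36.
Closing under the operation: H = {e, r^9, s, r^9s}, so |H| = 4.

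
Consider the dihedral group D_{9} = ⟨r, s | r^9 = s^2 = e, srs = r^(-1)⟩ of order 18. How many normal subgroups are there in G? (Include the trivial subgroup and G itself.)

4

G has 16 subgroups. Checking conjugation-invariance by order — order 1: 1/1 normal; order 2: 0/9 normal; order 3: 1/1 normal; order 6: 0/3 normal; order 9: 1/1 normal; order 18: 1/1 normal.
Total normal subgroups: 4.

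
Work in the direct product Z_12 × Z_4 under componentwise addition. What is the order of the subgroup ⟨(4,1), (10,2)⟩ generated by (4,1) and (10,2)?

|⟨(4,1)⟩| = 12 and |⟨(10,2)⟩| = 6, so |H| is a multiple of lcm(12, 6) = 12 and divides |G| = 48.
Closing under the operation: H = {(0,0), (0,1), (0,2), (0,3), (2,0), (2,1), (2,2), (2,3), (4,0), (4,1), (4,2), (4,3), (6,0), (6,1), (6,2), (6,3), (8,0), (8,1), (8,2), (8,3), (10,0), (10,1), (10,2), (10,3)}, so |H| = 24.

24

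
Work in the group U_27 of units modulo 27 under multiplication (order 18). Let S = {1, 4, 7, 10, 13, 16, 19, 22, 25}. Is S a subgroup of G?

|S| = 9 divides |G| = 18, consistent with Lagrange.
S contains the identity, every element's inverse is in S, and S is closed under ·: it is a subgroup.
In fact S = ⟨4⟩.

Yes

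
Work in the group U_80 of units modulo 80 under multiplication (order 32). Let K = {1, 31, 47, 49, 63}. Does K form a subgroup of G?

No

|K| = 5 does not divide |G| = 32, so by Lagrange K is not a subgroup.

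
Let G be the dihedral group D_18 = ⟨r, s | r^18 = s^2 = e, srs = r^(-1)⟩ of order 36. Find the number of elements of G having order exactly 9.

6

The elements of order 9 are: r^2, r^4, r^8, r^10, r^14, r^16.
That's 6.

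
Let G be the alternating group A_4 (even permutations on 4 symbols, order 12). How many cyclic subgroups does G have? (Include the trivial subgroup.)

8

Group the elements of G by the cyclic subgroup they generate; each cyclic subgroup of order d accounts for φ(d) elements.
Cyclic subgroups by order — order 1: 1; order 2: 3; order 3: 4.
Total: 8.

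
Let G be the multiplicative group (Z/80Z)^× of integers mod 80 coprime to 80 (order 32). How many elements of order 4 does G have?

Enumerating element orders in G gives 24 elements of order 4.

24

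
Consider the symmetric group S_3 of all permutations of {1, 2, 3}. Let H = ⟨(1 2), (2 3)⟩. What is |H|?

6

|⟨(1 2)⟩| = 2 and |⟨(2 3)⟩| = 2, so |H| is a multiple of lcm(2, 2) = 2 and divides |G| = 6.
Closing {(1 2), (2 3)} under the group operation gives all of G, so |H| = 6.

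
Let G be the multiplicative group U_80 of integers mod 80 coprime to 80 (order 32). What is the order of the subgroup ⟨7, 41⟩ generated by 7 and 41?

8

|⟨7⟩| = 4 and |⟨41⟩| = 2, so |H| is a multiple of lcm(4, 2) = 4 and divides |G| = 32.
Closing under the operation: H = {1, 7, 9, 23, 41, 47, 49, 63}, so |H| = 8.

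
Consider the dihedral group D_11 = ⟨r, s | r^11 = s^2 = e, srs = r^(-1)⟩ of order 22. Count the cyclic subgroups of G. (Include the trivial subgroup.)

13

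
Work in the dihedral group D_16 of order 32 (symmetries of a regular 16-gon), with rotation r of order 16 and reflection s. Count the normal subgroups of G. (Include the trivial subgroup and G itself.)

8

G has 36 subgroups. Checking conjugation-invariance by order — order 1: 1/1 normal; order 2: 1/17 normal; order 4: 1/9 normal; order 8: 1/5 normal; order 16: 3/3 normal; order 32: 1/1 normal.
Total normal subgroups: 8.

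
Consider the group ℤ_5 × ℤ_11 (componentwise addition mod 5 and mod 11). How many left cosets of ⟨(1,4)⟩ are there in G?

|⟨(1,4)⟩| = 55 and |G| = 55.
By Lagrange, [G : H] = |G|/|H| = 55/55 = 1.

1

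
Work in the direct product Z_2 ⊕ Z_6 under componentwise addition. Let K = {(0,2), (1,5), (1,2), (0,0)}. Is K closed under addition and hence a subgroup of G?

(0,2) ∈ K but its inverse (0,4) ∉ K, so K is not a subgroup.

No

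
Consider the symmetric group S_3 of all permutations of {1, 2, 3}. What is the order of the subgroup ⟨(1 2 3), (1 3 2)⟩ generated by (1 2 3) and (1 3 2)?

3

|⟨(1 2 3)⟩| = 3 and |⟨(1 3 2)⟩| = 3, so |H| is a multiple of lcm(3, 3) = 3 and divides |G| = 6.
Closing under the operation: H = {e, (1 2 3), (1 3 2)}, so |H| = 3.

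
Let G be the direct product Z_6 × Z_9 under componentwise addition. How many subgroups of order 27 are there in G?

1

|G| = 54 and 27 | 54, so subgroups of order 27 are possible by Lagrange.
The subgroups of order 27 are: {(0,0), (0,1), (0,2), (0,3), (0,4), (0,5), (0,6), (0,7), (0,8), (2,0), (2,1), (2,2), (2,3), (2,4), (2,5), (2,6), (2,7), (2,8), (4,0), (4,1), (4,2), (4,3), (4,4), (4,5), (4,6), (4,7), (4,8)}.
So G has 1 subgroup of order 27.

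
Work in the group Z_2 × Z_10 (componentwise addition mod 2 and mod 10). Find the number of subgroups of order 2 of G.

|G| = 20 and 2 | 20, so subgroups of order 2 are possible by Lagrange.
The subgroups of order 2 are: {(0,0), (0,5)}; {(0,0), (1,0)}; {(0,0), (1,5)}.
So G has 3 subgroups of order 2.

3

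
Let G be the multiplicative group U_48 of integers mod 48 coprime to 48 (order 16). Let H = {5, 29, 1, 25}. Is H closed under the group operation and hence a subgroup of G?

|H| = 4 divides |G| = 16, consistent with Lagrange.
H contains the identity, every element's inverse is in H, and H is closed under ·: it is a subgroup.
In fact H = ⟨29⟩.

Yes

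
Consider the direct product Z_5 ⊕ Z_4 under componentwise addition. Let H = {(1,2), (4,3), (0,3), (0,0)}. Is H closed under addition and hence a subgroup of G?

(1,2) ∈ H but its inverse (4,2) ∉ H, so H is not a subgroup.

No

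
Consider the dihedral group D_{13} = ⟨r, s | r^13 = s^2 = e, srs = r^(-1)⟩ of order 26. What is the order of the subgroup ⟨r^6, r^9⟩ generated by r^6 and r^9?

|⟨r^6⟩| = 13 and |⟨r^9⟩| = 13, so |H| is a multiple of lcm(13, 13) = 13 and divides |G| = 26.
Closing under the operation: H = {e, r, r^2, r^3, r^4, r^5, r^6, r^7, r^8, r^9, r^10, r^11, r^12}, so |H| = 13.

13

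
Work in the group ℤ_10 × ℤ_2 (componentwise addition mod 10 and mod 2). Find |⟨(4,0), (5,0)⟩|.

10

|⟨(4,0)⟩| = 5 and |⟨(5,0)⟩| = 2, so |H| is a multiple of lcm(5, 2) = 10 and divides |G| = 20.
Closing under the operation: H = {(0,0), (1,0), (2,0), (3,0), (4,0), (5,0), (6,0), (7,0), (8,0), (9,0)}, so |H| = 10.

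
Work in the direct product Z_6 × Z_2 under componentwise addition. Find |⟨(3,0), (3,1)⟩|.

4

|⟨(3,0)⟩| = 2 and |⟨(3,1)⟩| = 2, so |H| is a multiple of lcm(2, 2) = 2 and divides |G| = 12.
Closing under the operation: H = {(0,0), (0,1), (3,0), (3,1)}, so |H| = 4.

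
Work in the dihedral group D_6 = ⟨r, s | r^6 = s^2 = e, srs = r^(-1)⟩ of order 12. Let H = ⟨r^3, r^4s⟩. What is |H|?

4

|⟨r^3⟩| = 2 and |⟨r^4s⟩| = 2, so |H| is a multiple of lcm(2, 2) = 2 and divides |G| = 12.
Closing under the operation: H = {e, r^3, rs, r^4s}, so |H| = 4.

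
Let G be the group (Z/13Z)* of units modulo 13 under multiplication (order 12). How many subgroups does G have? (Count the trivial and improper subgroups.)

|G| = 12, so by Lagrange every subgroup order divides 12. Divisors: 1, 2, 3, 4, 6, 12.
Subgroups by order — order 1: 1; order 2: 1; order 3: 1; order 4: 1; order 6: 1; order 12: 1.
Total: 1 + 1 + 1 + 1 + 1 + 1 = 6.

6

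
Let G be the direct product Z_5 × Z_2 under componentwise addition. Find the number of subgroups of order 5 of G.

|G| = 10 and 5 | 10, so subgroups of order 5 are possible by Lagrange.
The subgroups of order 5 are: {(0,0), (1,0), (2,0), (3,0), (4,0)}.
So G has 1 subgroup of order 5.

1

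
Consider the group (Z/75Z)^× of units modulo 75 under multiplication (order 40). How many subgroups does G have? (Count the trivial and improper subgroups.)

16

|G| = 40, so by Lagrange every subgroup order divides 40. Divisors: 1, 2, 4, 5, 8, 10, 20, 40.
Subgroups by order — order 1: 1; order 2: 3; order 4: 3; order 5: 1; order 8: 1; order 10: 3; order 20: 3; order 40: 1.
Total: 1 + 3 + 3 + 1 + 1 + 3 + 3 + 1 = 16.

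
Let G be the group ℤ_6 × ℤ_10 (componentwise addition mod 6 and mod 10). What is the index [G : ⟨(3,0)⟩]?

30

|⟨(3,0)⟩| = 2 and |G| = 60.
By Lagrange, [G : H] = |G|/|H| = 60/2 = 30.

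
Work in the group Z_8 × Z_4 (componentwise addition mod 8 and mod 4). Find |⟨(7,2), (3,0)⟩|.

|⟨(7,2)⟩| = 8 and |⟨(3,0)⟩| = 8, so |H| is a multiple of lcm(8, 8) = 8 and divides |G| = 32.
Closing under the operation: H = {(0,0), (0,2), (1,0), (1,2), (2,0), (2,2), (3,0), (3,2), (4,0), (4,2), (5,0), (5,2), (6,0), (6,2), (7,0), (7,2)}, so |H| = 16.

16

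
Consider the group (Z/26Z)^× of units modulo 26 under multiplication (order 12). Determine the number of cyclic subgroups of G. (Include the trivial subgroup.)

6

Group the elements of G by the cyclic subgroup they generate; each cyclic subgroup of order d accounts for φ(d) elements.
Cyclic subgroups by order — order 1: 1; order 2: 1; order 3: 1; order 4: 1; order 6: 1; order 12: 1.
Total: 6.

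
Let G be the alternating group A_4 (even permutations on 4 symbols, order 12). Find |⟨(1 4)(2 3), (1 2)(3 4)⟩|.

|⟨(1 4)(2 3)⟩| = 2 and |⟨(1 2)(3 4)⟩| = 2, so |H| is a multiple of lcm(2, 2) = 2 and divides |G| = 12.
Closing under the operation: H = {e, (1 2)(3 4), (1 3)(2 4), (1 4)(2 3)}, so |H| = 4.

4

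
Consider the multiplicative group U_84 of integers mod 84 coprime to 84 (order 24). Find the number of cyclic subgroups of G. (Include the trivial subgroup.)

Group the elements of G by the cyclic subgroup they generate; each cyclic subgroup of order d accounts for φ(d) elements.
Cyclic subgroups by order — order 1: 1; order 2: 7; order 3: 1; order 6: 7.
Total: 16.

16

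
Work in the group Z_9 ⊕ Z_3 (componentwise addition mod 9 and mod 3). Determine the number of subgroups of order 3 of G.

|G| = 27 and 3 | 27, so subgroups of order 3 are possible by Lagrange.
The subgroups of order 3 are: {(0,0), (0,1), (0,2)}; {(0,0), (3,0), (6,0)}; {(0,0), (3,1), (6,2)}; {(0,0), (3,2), (6,1)}.
So G has 4 subgroups of order 3.

4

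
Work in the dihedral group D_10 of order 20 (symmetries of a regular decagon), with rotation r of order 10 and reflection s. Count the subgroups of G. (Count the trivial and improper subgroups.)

22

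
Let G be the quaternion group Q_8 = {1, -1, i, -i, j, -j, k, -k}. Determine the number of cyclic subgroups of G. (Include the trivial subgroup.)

A cyclic subgroup of order d is generated by each of its φ(d) elements of order d, so the cyclic subgroups of order d number (#elements of order d)/φ(d).
Cyclic subgroups by order — order 1: 1; order 2: 1; order 4: 3.
Total: 5.

5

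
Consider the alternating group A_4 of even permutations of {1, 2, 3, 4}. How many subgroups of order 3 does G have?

|G| = 12 and 3 | 12, so subgroups of order 3 are possible by Lagrange.
The subgroups of order 3 are: {e, (1 2 3), (1 3 2)}; {e, (1 2 4), (1 4 2)}; {e, (1 3 4), (1 4 3)}; {e, (2 3 4), (2 4 3)}.
So G has 4 subgroups of order 3.

4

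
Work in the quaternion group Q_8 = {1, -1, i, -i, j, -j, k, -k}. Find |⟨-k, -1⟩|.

|⟨-k⟩| = 4 and |⟨-1⟩| = 2, so |H| is a multiple of lcm(4, 2) = 4 and divides |G| = 8.
Closing under the operation: H = {1, -1, k, -k}, so |H| = 4.

4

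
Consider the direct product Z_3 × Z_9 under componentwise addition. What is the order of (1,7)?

9

The order of (1,7) in Z_3 × Z_9 is lcm(ord(1) in Z_3, ord(7) in Z_9).
ord(1) = 3 and ord(7) = 9, so |⟨(1,7)⟩| = lcm(3, 9) = 9.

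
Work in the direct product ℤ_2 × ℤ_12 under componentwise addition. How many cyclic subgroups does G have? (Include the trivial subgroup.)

Each element a generates a cyclic subgroup ⟨a⟩; distinct elements may generate the same one (a cyclic group of order d has φ(d) generators).
Cyclic subgroups by order — order 1: 1; order 2: 3; order 3: 1; order 4: 2; order 6: 3; order 12: 2.
Total: 12.

12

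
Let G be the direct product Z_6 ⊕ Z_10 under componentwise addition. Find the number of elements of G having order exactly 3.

An element (a,b) has order lcm(ord(a), ord(b)); count pairs with lcm equal to 3.
Enumerating gives 2 such elements.

2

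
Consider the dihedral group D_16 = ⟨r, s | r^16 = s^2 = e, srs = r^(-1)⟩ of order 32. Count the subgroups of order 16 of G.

|G| = 32 and 16 | 32, so subgroups of order 16 are possible by Lagrange.
The subgroups of order 16 are: {e, r, r^2, r^3, r^4, r^5, r^6, r^7, r^8, r^9, r^10, r^11, r^12, r^13, r^14, r^15}; {e, r^2, r^4, r^6, r^8, r^10, r^12, r^14, s, r^2s, r^4s, r^6s, r^8s, r^10s, r^12s, r^14s}; {e, r^2, r^4, r^6, r^8, r^10, r^12, r^14, rs, r^3s, r^5s, r^7s, r^9s, r^11s, r^13s, r^15s}.
So G has 3 subgroups of order 16.

3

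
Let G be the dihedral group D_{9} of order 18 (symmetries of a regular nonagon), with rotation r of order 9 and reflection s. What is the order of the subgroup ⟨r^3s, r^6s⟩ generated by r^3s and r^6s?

|⟨r^3s⟩| = 2 and |⟨r^6s⟩| = 2, so |H| is a multiple of lcm(2, 2) = 2 and divides |G| = 18.
Closing under the operation: H = {e, r^3, r^6, s, r^3s, r^6s}, so |H| = 6.

6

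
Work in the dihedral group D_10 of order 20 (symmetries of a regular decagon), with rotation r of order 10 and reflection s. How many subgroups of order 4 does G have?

5

|G| = 20 and 4 | 20, so subgroups of order 4 are possible by Lagrange.
The subgroups of order 4 are: {e, r^5, r^2s, r^7s}; {e, r^5, r^3s, r^8s}; {e, r^5, r^4s, r^9s}; {e, r^5, s, r^5s}; … (5 in all).
So G has 5 subgroups of order 4.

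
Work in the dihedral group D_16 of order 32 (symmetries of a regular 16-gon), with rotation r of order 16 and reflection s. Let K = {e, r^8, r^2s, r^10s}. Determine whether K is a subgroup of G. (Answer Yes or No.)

|K| = 4 divides |G| = 32, consistent with Lagrange.
K contains the identity, every element's inverse is in K, and K is closed under ·: it is a subgroup.

Yes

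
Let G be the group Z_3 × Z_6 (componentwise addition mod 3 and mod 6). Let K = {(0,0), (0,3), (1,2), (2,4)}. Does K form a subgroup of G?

No

|K| = 4 does not divide |G| = 18, so by Lagrange K is not a subgroup.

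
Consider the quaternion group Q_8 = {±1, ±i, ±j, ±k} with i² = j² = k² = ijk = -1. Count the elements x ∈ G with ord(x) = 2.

1

The elements of order 2 are: -1.
That's 1.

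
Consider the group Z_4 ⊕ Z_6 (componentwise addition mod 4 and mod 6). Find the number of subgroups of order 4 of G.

|G| = 24 and 4 | 24, so subgroups of order 4 are possible by Lagrange.
The subgroups of order 4 are: {(0,0), (0,3), (2,0), (2,3)}; {(0,0), (1,0), (2,0), (3,0)}; {(0,0), (1,3), (2,0), (3,3)}.
So G has 3 subgroups of order 4.

3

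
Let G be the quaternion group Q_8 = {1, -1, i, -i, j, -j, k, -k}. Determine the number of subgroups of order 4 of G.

3

|G| = 8 and 4 | 8, so subgroups of order 4 are possible by Lagrange.
The subgroups of order 4 are: {1, -1, i, -i}; {1, -1, j, -j}; {1, -1, k, -k}.
So G has 3 subgroups of order 4.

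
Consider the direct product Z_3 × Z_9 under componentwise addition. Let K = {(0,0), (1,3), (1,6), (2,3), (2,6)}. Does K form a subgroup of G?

No

|K| = 5 does not divide |G| = 27, so by Lagrange K is not a subgroup.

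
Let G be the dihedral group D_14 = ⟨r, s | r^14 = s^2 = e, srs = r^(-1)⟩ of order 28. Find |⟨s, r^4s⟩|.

|⟨s⟩| = 2 and |⟨r^4s⟩| = 2, so |H| is a multiple of lcm(2, 2) = 2 and divides |G| = 28.
Closing under the operation: H = {e, r^2, r^4, r^6, r^8, r^10, r^12, s, r^2s, r^4s, r^6s, r^8s, r^10s, r^12s}, so |H| = 14.

14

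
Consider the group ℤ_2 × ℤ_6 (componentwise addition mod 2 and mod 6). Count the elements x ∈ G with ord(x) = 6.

6

An element (a,b) has order lcm(ord(a), ord(b)); count pairs with lcm equal to 6.
Enumerating gives 6 such elements.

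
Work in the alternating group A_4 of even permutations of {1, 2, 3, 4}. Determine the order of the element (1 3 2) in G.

3

Computing powers of (1 3 2): the smallest k with ((1 3 2))^k = e is k = 3.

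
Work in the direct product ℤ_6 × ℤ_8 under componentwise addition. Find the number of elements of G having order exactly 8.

8

An element (a,b) has order lcm(ord(a), ord(b)); count pairs with lcm equal to 8.
Enumerating gives 8 such elements.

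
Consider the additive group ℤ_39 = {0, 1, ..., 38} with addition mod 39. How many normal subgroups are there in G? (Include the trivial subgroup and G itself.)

4

G is abelian, so every subgroup is normal.
G has 4 subgroups in total, hence 4 normal subgroups.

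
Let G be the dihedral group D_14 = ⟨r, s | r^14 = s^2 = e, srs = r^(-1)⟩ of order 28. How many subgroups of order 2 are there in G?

15

|G| = 28 and 2 | 28, so subgroups of order 2 are possible by Lagrange.
The subgroups of order 2 are: {e, r^10s}; {e, r^11s}; {e, r^12s}; {e, r^13s}; … (15 in all).
So G has 15 subgroups of order 2.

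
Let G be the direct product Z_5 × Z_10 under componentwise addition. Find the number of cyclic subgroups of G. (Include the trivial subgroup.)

14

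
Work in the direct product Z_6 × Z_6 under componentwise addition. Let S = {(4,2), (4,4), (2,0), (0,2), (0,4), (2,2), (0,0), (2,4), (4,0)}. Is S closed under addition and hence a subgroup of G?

Yes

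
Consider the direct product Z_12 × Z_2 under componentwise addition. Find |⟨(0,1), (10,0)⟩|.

|⟨(0,1)⟩| = 2 and |⟨(10,0)⟩| = 6, so |H| is a multiple of lcm(2, 6) = 6 and divides |G| = 24.
Closing under the operation: H = {(0,0), (0,1), (2,0), (2,1), (4,0), (4,1), (6,0), (6,1), (8,0), (8,1), (10,0), (10,1)}, so |H| = 12.

12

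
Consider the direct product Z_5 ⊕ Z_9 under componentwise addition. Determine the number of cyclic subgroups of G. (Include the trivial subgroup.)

Group the elements of G by the cyclic subgroup they generate; each cyclic subgroup of order d accounts for φ(d) elements.
Cyclic subgroups by order — order 1: 1; order 3: 1; order 5: 1; order 9: 1; order 15: 1; order 45: 1.
Total: 6.

6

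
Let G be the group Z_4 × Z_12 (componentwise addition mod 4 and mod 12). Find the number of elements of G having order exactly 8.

0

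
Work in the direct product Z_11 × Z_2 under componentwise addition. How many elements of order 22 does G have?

An element (a,b) has order lcm(ord(a), ord(b)); count pairs with lcm equal to 22.
Enumerating gives 10 such elements.

10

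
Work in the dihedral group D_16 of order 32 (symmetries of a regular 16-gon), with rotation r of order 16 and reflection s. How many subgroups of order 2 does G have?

17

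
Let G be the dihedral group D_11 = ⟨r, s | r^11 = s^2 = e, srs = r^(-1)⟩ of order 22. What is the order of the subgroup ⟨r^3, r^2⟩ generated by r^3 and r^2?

11

|⟨r^3⟩| = 11 and |⟨r^2⟩| = 11, so |H| is a multiple of lcm(11, 11) = 11 and divides |G| = 22.
Closing under the operation: H = {e, r, r^2, r^3, r^4, r^5, r^6, r^7, r^8, r^9, r^10}, so |H| = 11.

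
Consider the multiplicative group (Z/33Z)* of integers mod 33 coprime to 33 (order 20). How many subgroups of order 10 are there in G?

3

|G| = 20 and 10 | 20, so subgroups of order 10 are possible by Lagrange.
The subgroups of order 10 are: {1, 4, 7, 10, 13, 16, 19, 25, 28, 31}; {1, 4, 5, 14, 16, 20, 23, 25, 26, 31}; {1, 2, 4, 8, 16, 17, 25, 29, 31, 32}.
So G has 3 subgroups of order 10.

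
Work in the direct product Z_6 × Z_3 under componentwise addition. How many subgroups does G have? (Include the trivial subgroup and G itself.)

|G| = 18, so by Lagrange every subgroup order divides 18. Divisors: 1, 2, 3, 6, 9, 18.
Subgroups by order — order 1: 1; order 2: 1; order 3: 4; order 6: 4; order 9: 1; order 18: 1.
Total: 1 + 1 + 4 + 4 + 1 + 1 = 12.

12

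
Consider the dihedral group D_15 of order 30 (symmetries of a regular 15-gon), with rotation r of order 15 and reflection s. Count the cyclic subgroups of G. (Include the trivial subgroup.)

Each element a generates a cyclic subgroup ⟨a⟩; distinct elements may generate the same one (a cyclic group of order d has φ(d) generators).
Cyclic subgroups by order — order 1: 1; order 2: 15; order 3: 1; order 5: 1; order 15: 1.
Total: 19.

19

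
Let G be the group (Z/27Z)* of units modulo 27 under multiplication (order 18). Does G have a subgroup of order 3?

3 | 18. A subgroup of order 3 is {1, 10, 19}.

Yes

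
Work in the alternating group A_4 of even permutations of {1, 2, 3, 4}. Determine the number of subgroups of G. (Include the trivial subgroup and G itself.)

|G| = 12, so by Lagrange every subgroup order divides 12. Divisors: 1, 2, 3, 4, 6, 12.
Subgroups by order — order 1: 1; order 2: 3; order 3: 4; order 4: 1; order 6: 0; order 12: 1.
Total: 1 + 3 + 4 + 1 + 0 + 1 = 10.

10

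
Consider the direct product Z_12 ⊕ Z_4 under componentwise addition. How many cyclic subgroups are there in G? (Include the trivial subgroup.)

20

A cyclic subgroup of order d is generated by each of its φ(d) elements of order d, so the cyclic subgroups of order d number (#elements of order d)/φ(d).
Cyclic subgroups by order — order 1: 1; order 2: 3; order 3: 1; order 4: 6; order 6: 3; order 12: 6.
Total: 20.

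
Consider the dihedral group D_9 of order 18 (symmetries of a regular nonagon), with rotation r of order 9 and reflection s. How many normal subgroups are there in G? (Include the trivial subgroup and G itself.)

G has 16 subgroups. Checking conjugation-invariance by order — order 1: 1/1 normal; order 2: 0/9 normal; order 3: 1/1 normal; order 6: 0/3 normal; order 9: 1/1 normal; order 18: 1/1 normal.
Total normal subgroups: 4.

4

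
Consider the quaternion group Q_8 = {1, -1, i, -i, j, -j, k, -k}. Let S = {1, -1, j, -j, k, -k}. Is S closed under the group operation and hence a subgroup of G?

No

|S| = 6 does not divide |G| = 8, so by Lagrange S is not a subgroup.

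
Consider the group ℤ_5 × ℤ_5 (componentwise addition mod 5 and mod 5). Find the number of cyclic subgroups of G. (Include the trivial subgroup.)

7

Each element a generates a cyclic subgroup ⟨a⟩; distinct elements may generate the same one (a cyclic group of order d has φ(d) generators).
Cyclic subgroups by order — order 1: 1; order 5: 6.
Total: 7.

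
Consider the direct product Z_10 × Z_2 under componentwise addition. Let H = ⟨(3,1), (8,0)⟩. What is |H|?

10

|⟨(3,1)⟩| = 10 and |⟨(8,0)⟩| = 5, so |H| is a multiple of lcm(10, 5) = 10 and divides |G| = 20.
Closing under the operation: H = {(0,0), (1,1), (2,0), (3,1), (4,0), (5,1), (6,0), (7,1), (8,0), (9,1)}, so |H| = 10.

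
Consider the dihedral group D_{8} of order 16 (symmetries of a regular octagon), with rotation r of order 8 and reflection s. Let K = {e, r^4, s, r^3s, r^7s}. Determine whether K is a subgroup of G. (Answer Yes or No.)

No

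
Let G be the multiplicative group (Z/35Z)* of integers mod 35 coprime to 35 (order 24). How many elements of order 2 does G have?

3

The elements of order 2 are: 6, 29, 34.
That's 3.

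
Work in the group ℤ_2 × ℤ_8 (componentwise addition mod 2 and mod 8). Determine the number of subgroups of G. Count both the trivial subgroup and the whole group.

|G| = 16, so by Lagrange every subgroup order divides 16. Divisors: 1, 2, 4, 8, 16.
Subgroups by order — order 1: 1; order 2: 3; order 4: 3; order 8: 3; order 16: 1.
Total: 1 + 3 + 3 + 3 + 1 = 11.

11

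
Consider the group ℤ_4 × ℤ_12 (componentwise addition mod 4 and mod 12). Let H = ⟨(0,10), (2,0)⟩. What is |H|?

|⟨(0,10)⟩| = 6 and |⟨(2,0)⟩| = 2, so |H| is a multiple of lcm(6, 2) = 6 and divides |G| = 48.
Closing under the operation: H = {(0,0), (0,2), (0,4), (0,6), (0,8), (0,10), (2,0), (2,2), (2,4), (2,6), (2,8), (2,10)}, so |H| = 12.

12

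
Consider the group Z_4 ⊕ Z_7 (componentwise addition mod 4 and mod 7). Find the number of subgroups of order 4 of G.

1

|G| = 28 and 4 | 28, so subgroups of order 4 are possible by Lagrange.
The subgroups of order 4 are: {(0,0), (1,0), (2,0), (3,0)}.
So G has 1 subgroup of order 4.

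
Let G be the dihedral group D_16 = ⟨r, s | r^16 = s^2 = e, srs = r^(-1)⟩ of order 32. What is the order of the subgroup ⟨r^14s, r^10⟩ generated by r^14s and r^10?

|⟨r^14s⟩| = 2 and |⟨r^10⟩| = 8, so |H| is a multiple of lcm(2, 8) = 8 and divides |G| = 32.
Closing under the operation: H = {e, r^2, r^4, r^6, r^8, r^10, r^12, r^14, s, r^2s, r^4s, r^6s, r^8s, r^10s, r^12s, r^14s}, so |H| = 16.

16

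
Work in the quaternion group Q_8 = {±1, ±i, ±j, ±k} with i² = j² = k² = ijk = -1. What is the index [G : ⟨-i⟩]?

2

|⟨-i⟩| = 4 and |G| = 8.
By Lagrange, [G : H] = |G|/|H| = 8/4 = 2.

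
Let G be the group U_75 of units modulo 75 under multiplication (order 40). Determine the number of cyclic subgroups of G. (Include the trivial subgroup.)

Each element a generates a cyclic subgroup ⟨a⟩; distinct elements may generate the same one (a cyclic group of order d has φ(d) generators).
Cyclic subgroups by order — order 1: 1; order 2: 3; order 4: 2; order 5: 1; order 10: 3; order 20: 2.
Total: 12.

12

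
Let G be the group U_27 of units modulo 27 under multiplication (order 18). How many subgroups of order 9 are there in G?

|G| = 18 and 9 | 18, so subgroups of order 9 are possible by Lagrange.
The subgroups of order 9 are: {1, 4, 7, 10, 13, 16, 19, 22, 25}.
So G has 1 subgroup of order 9.

1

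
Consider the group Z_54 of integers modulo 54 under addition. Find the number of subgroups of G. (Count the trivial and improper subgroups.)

A cyclic group of order 54 has exactly one subgroup for each divisor of 54.
Divisors of 54: 1, 2, 3, 6, 9, 18, 27, 54.
So Z_54 has 8 subgroups.

8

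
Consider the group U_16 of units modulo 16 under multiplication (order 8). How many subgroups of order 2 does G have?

|G| = 8 and 2 | 8, so subgroups of order 2 are possible by Lagrange.
The subgroups of order 2 are: {1, 15}; {1, 7}; {1, 9}.
So G has 3 subgroups of order 2.

3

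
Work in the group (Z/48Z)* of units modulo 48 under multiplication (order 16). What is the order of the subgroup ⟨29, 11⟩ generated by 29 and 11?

8

|⟨29⟩| = 4 and |⟨11⟩| = 4, so |H| is a multiple of lcm(4, 4) = 4 and divides |G| = 16.
Closing under the operation: H = {1, 5, 7, 11, 25, 29, 31, 35}, so |H| = 8.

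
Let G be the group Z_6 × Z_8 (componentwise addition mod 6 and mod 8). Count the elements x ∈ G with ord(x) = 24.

16

An element (a,b) has order lcm(ord(a), ord(b)); count pairs with lcm equal to 24.
Enumerating gives 16 such elements.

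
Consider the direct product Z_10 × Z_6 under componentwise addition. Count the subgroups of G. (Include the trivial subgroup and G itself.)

|G| = 60, so by Lagrange every subgroup order divides 60. Divisors: 1, 2, 3, 4, 5, 6, 10, 12, 15, 20, 30, 60.
Subgroups by order — order 1: 1; order 2: 3; order 3: 1; order 4: 1; order 5: 1; order 6: 3; order 10: 3; order 12: 1; order 15: 1; order 20: 1; order 30: 3; order 60: 1.
Total: 1 + 3 + 1 + 1 + 1 + 3 + 3 + 1 + 1 + 1 + 3 + 1 = 20.

20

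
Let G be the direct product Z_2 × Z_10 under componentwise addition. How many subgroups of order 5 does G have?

1

|G| = 20 and 5 | 20, so subgroups of order 5 are possible by Lagrange.
The subgroups of order 5 are: {(0,0), (0,2), (0,4), (0,6), (0,8)}.
So G has 1 subgroup of order 5.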